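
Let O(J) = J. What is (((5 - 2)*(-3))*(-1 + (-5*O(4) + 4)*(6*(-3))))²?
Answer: 6671889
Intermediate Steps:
(((5 - 2)*(-3))*(-1 + (-5*O(4) + 4)*(6*(-3))))² = (((5 - 2)*(-3))*(-1 + (-5*4 + 4)*(6*(-3))))² = ((3*(-3))*(-1 + (-20 + 4)*(-18)))² = (-9*(-1 - 16*(-18)))² = (-9*(-1 + 288))² = (-9*287)² = (-2583)² = 6671889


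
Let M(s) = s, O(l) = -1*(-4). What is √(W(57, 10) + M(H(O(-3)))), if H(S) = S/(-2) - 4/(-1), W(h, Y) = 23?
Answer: 5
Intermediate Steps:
O(l) = 4
H(S) = 4 - S/2 (H(S) = S*(-½) - 4*(-1) = -S/2 + 4 = 4 - S/2)
√(W(57, 10) + M(H(O(-3)))) = √(23 + (4 - ½*4)) = √(23 + (4 - 2)) = √(23 + 2) = √25 = 5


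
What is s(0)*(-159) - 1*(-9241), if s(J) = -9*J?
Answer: 9241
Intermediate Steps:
s(0)*(-159) - 1*(-9241) = -9*0*(-159) - 1*(-9241) = 0*(-159) + 9241 = 0 + 9241 = 9241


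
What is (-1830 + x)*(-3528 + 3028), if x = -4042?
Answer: 2936000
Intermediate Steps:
(-1830 + x)*(-3528 + 3028) = (-1830 - 4042)*(-3528 + 3028) = -5872*(-500) = 2936000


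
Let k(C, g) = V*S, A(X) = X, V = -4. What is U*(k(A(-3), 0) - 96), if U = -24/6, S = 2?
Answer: 416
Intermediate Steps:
U = -4 (U = -24*⅙ = -4)
k(C, g) = -8 (k(C, g) = -4*2 = -8)
U*(k(A(-3), 0) - 96) = -4*(-8 - 96) = -4*(-104) = 416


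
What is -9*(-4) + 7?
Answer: 43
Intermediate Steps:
-9*(-4) + 7 = 36 + 7 = 43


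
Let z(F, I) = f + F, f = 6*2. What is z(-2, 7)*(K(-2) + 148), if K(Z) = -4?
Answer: 1440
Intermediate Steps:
f = 12
z(F, I) = 12 + F
z(-2, 7)*(K(-2) + 148) = (12 - 2)*(-4 + 148) = 10*144 = 1440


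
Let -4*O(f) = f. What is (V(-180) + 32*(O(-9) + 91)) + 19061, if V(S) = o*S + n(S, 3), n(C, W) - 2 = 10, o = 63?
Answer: 10717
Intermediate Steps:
O(f) = -f/4
n(C, W) = 12 (n(C, W) = 2 + 10 = 12)
V(S) = 12 + 63*S (V(S) = 63*S + 12 = 12 + 63*S)
(V(-180) + 32*(O(-9) + 91)) + 19061 = ((12 + 63*(-180)) + 32*(-¼*(-9) + 91)) + 19061 = ((12 - 11340) + 32*(9/4 + 91)) + 19061 = (-11328 + 32*(373/4)) + 19061 = (-11328 + 2984) + 19061 = -8344 + 19061 = 10717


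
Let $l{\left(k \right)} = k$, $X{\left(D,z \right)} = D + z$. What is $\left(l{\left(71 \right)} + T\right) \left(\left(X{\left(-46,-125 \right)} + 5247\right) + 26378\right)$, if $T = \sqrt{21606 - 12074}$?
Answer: $2233234 + 62908 \sqrt{2383} \approx 5.3042 \cdot 10^{6}$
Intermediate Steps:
$T = 2 \sqrt{2383}$ ($T = \sqrt{9532} = 2 \sqrt{2383} \approx 97.632$)
$\left(l{\left(71 \right)} + T\right) \left(\left(X{\left(-46,-125 \right)} + 5247\right) + 26378\right) = \left(71 + 2 \sqrt{2383}\right) \left(\left(\left(-46 - 125\right) + 5247\right) + 26378\right) = \left(71 + 2 \sqrt{2383}\right) \left(\left(-171 + 5247\right) + 26378\right) = \left(71 + 2 \sqrt{2383}\right) \left(5076 + 26378\right) = \left(71 + 2 \sqrt{2383}\right) 31454 = 2233234 + 62908 \sqrt{2383}$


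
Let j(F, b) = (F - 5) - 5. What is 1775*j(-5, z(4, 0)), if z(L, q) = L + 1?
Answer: -26625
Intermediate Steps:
z(L, q) = 1 + L
j(F, b) = -10 + F (j(F, b) = (-5 + F) - 5 = -10 + F)
1775*j(-5, z(4, 0)) = 1775*(-10 - 5) = 1775*(-15) = -26625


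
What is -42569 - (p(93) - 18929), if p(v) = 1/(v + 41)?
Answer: -3167761/134 ≈ -23640.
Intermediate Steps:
p(v) = 1/(41 + v)
-42569 - (p(93) - 18929) = -42569 - (1/(41 + 93) - 18929) = -42569 - (1/134 - 18929) = -42569 - 1*(-2536485/134) = -42569 + 2536485/134 = -3167761/134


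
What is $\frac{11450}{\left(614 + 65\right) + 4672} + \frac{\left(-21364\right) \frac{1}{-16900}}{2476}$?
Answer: $\frac{119808174691}{55977346100} \approx 2.1403$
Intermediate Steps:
$\frac{11450}{\left(614 + 65\right) + 4672} + \frac{\left(-21364\right) \frac{1}{-16900}}{2476} = \frac{11450}{679 + 4672} + \left(-21364\right) \left(- \frac{1}{16900}\right) \frac{1}{2476} = \frac{11450}{5351} + \frac{5341}{4225} \cdot \frac{1}{2476} = 11450 \cdot \frac{1}{5351} + \frac{5341}{10461100} = \frac{11450}{5351} + \frac{5341}{10461100} = \frac{119808174691}{55977346100}$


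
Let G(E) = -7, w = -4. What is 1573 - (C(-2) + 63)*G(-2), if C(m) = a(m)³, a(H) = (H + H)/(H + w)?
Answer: 54434/27 ≈ 2016.1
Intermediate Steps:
a(H) = 2*H/(-4 + H) (a(H) = (H + H)/(H - 4) = (2*H)/(-4 + H) = 2*H/(-4 + H))
C(m) = 8*m³/(-4 + m)³ (C(m) = (2*m/(-4 + m))³ = 8*m³/(-4 + m)³)
1573 - (C(-2) + 63)*G(-2) = 1573 - (8*(-2)³/(-4 - 2)³ + 63)*(-7) = 1573 - (8*(-8)/(-6)³ + 63)*(-7) = 1573 - (8*(-8)*(-1/216) + 63)*(-7) = 1573 - (8/27 + 63)*(-7) = 1573 - 1709*(-7)/27 = 1573 - 1*(-11963/27) = 1573 + 11963/27 = 54434/27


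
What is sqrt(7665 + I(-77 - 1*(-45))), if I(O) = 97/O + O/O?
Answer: sqrt(490430)/8 ≈ 87.538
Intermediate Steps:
I(O) = 1 + 97/O (I(O) = 97/O + 1 = 1 + 97/O)
sqrt(7665 + I(-77 - 1*(-45))) = sqrt(7665 + (97 + (-77 - 1*(-45)))/(-77 - 1*(-45))) = sqrt(7665 + (97 + (-77 + 45))/(-77 + 45)) = sqrt(7665 + (97 - 32)/(-32)) = sqrt(7665 - 1/32*65) = sqrt(7665 - 65/32) = sqrt(245215/32) = sqrt(490430)/8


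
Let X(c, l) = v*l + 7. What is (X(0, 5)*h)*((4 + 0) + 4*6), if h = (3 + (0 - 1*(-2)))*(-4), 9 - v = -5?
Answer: -43120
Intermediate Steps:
v = 14 (v = 9 - 1*(-5) = 9 + 5 = 14)
X(c, l) = 7 + 14*l (X(c, l) = 14*l + 7 = 7 + 14*l)
h = -20 (h = (3 + (0 + 2))*(-4) = (3 + 2)*(-4) = 5*(-4) = -20)
(X(0, 5)*h)*((4 + 0) + 4*6) = ((7 + 14*5)*(-20))*((4 + 0) + 4*6) = ((7 + 70)*(-20))*(4 + 24) = (77*(-20))*28 = -1540*28 = -43120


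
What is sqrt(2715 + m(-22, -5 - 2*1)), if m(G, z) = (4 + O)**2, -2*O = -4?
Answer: sqrt(2751) ≈ 52.450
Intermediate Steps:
O = 2 (O = -1/2*(-4) = 2)
m(G, z) = 36 (m(G, z) = (4 + 2)**2 = 6**2 = 36)
sqrt(2715 + m(-22, -5 - 2*1)) = sqrt(2715 + 36) = sqrt(2751)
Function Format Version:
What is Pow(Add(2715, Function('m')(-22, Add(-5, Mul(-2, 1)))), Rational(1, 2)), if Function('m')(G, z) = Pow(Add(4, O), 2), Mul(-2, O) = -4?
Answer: Pow(2751, Rational(1, 2)) ≈ 52.450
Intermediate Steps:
O = 2 (O = Mul(Rational(-1, 2), -4) = 2)
Function('m')(G, z) = 36 (Function('m')(G, z) = Pow(Add(4, 2), 2) = Pow(6, 2) = 36)
Pow(Add(2715, Function('m')(-22, Add(-5, Mul(-2, 1)))), Rational(1, 2)) = Pow(Add(2715, 36), Rational(1, 2)) = Pow(2751, Rational(1, 2))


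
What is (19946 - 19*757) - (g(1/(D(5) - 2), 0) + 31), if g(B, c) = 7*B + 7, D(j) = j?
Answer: 16568/3 ≈ 5522.7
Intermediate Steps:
g(B, c) = 7 + 7*B
(19946 - 19*757) - (g(1/(D(5) - 2), 0) + 31) = (19946 - 19*757) - ((7 + 7/(5 - 2)) + 31) = (19946 - 14383) - ((7 + 7/3) + 31) = 5563 - ((7 + 7*(⅓)) + 31) = 5563 - ((7 + 7/3) + 31) = 5563 - (28/3 + 31) = 5563 - 1*121/3 = 5563 - 121/3 = 16568/3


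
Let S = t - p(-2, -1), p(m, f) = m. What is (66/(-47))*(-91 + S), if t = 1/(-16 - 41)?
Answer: 111628/893 ≈ 125.00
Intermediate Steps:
t = -1/57 (t = 1/(-57) = -1/57 ≈ -0.017544)
S = 113/57 (S = -1/57 - 1*(-2) = -1/57 + 2 = 113/57 ≈ 1.9825)
(66/(-47))*(-91 + S) = (66/(-47))*(-91 + 113/57) = (66*(-1/47))*(-5074/57) = -66/47*(-5074/57) = 111628/893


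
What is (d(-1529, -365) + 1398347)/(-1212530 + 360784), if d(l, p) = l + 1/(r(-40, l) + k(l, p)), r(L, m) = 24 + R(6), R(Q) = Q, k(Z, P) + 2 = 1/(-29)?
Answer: -1132819427/690766006 ≈ -1.6399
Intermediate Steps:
k(Z, P) = -59/29 (k(Z, P) = -2 + 1/(-29) = -2 - 1/29 = -59/29)
r(L, m) = 30 (r(L, m) = 24 + 6 = 30)
d(l, p) = 29/811 + l (d(l, p) = l + 1/(30 - 59/29) = l + 1/(811/29) = l + 29/811 = 29/811 + l)
(d(-1529, -365) + 1398347)/(-1212530 + 360784) = ((29/811 - 1529) + 1398347)/(-1212530 + 360784) = (-1239990/811 + 1398347)/(-851746) = (1132819427/811)*(-1/851746) = -1132819427/690766006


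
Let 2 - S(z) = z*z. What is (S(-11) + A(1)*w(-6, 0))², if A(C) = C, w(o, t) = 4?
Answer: 13225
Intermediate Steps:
S(z) = 2 - z² (S(z) = 2 - z*z = 2 - z²)
(S(-11) + A(1)*w(-6, 0))² = ((2 - 1*(-11)²) + 1*4)² = ((2 - 1*121) + 4)² = ((2 - 121) + 4)² = (-119 + 4)² = (-115)² = 13225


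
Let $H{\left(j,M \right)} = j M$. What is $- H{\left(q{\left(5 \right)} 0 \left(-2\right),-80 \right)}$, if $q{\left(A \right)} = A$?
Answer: $0$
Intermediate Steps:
$H{\left(j,M \right)} = M j$
$- H{\left(q{\left(5 \right)} 0 \left(-2\right),-80 \right)} = - \left(-80\right) 5 \cdot 0 \left(-2\right) = - \left(-80\right) 0 \left(-2\right) = - \left(-80\right) 0 = \left(-1\right) 0 = 0$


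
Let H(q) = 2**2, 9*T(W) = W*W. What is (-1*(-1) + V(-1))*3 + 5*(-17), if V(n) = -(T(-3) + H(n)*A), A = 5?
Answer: -145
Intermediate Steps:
T(W) = W**2/9 (T(W) = (W*W)/9 = W**2/9)
H(q) = 4
V(n) = -21 (V(n) = -((1/9)*(-3)**2 + 4*5) = -((1/9)*9 + 20) = -(1 + 20) = -1*21 = -21)
(-1*(-1) + V(-1))*3 + 5*(-17) = (-1*(-1) - 21)*3 + 5*(-17) = (1 - 21)*3 - 85 = -20*3 - 85 = -60 - 85 = -145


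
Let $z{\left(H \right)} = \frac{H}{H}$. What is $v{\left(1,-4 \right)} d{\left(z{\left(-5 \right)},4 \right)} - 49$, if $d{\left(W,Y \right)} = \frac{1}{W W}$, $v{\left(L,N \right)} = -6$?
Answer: $-55$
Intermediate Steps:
$z{\left(H \right)} = 1$
$d{\left(W,Y \right)} = \frac{1}{W^{2}}$
$v{\left(1,-4 \right)} d{\left(z{\left(-5 \right)},4 \right)} - 49 = - 6 \cdot 1^{-2} - 49 = \left(-6\right) 1 - 49 = -6 - 49 = -55$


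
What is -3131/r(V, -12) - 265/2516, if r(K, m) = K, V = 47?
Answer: -7890051/118252 ≈ -66.722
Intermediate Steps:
-3131/r(V, -12) - 265/2516 = -3131/47 - 265/2516 = -7890051/118252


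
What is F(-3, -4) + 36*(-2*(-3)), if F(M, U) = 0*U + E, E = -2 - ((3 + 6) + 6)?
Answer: 199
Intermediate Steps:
E = -17 (E = -2 - (9 + 6) = -2 - 1*15 = -2 - 15 = -17)
F(M, U) = -17 (F(M, U) = 0*U - 17 = 0 - 17 = -17)
F(-3, -4) + 36*(-2*(-3)) = -17 + 36*(-2*(-3)) = -17 + 36*6 = -17 + 216 = 199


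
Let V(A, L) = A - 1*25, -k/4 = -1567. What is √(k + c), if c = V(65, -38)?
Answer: 2*√1577 ≈ 79.423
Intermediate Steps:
k = 6268 (k = -4*(-1567) = 6268)
V(A, L) = -25 + A (V(A, L) = A - 25 = -25 + A)
c = 40 (c = -25 + 65 = 40)
√(k + c) = √(6268 + 40) = √6308 = 2*√1577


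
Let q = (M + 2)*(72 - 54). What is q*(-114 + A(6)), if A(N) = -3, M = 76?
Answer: -164268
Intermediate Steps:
q = 1404 (q = (76 + 2)*(72 - 54) = 78*18 = 1404)
q*(-114 + A(6)) = 1404*(-114 - 3) = 1404*(-117) = -164268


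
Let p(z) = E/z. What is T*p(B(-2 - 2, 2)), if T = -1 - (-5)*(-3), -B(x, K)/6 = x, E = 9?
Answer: -6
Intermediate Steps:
B(x, K) = -6*x
p(z) = 9/z
T = -16 (T = -1 - 1*15 = -1 - 15 = -16)
T*p(B(-2 - 2, 2)) = -144/((-6*(-2 - 2))) = -144/((-6*(-4))) = -144/24 = -16*3/8 = -6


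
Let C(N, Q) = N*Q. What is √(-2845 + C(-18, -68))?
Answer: I*√1621 ≈ 40.262*I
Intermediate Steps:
√(-2845 + C(-18, -68)) = √(-2845 - 18*(-68)) = √(-2845 + 1224) = √(-1621) = I*√1621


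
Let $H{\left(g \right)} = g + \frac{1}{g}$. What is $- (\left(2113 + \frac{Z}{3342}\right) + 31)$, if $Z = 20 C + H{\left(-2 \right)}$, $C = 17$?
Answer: $- \frac{4777057}{2228} \approx -2144.1$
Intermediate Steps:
$Z = \frac{675}{2}$ ($Z = 20 \cdot 17 - \left(2 - \frac{1}{-2}\right) = 340 - \frac{5}{2} = \frac{675}{2} \approx 337.5$)
$- (\left(2113 + \frac{Z}{3342}\right) + 31) = - (\left(2113 + \frac{675}{2 \cdot 3342}\right) + 31) = - (\left(2113 + \frac{675}{2} \cdot \frac{1}{3342}\right) + 31) = - (\left(2113 + \frac{225}{2228}\right) + 31) = - (\frac{4707989}{2228} + 31) = \left(-1\right) \frac{4777057}{2228} = - \frac{4777057}{2228}$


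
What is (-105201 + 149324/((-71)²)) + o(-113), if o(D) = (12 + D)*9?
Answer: -534751186/5041 ≈ -1.0608e+5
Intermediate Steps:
o(D) = 108 + 9*D
(-105201 + 149324/((-71)²)) + o(-113) = (-105201 + 149324/((-71)²)) + (108 + 9*(-113)) = (-105201 + 149324/5041) + (108 - 1017) = (-105201 + 149324*(1/5041)) - 909 = (-105201 + 149324/5041) - 909 = -530168917/5041 - 909 = -534751186/5041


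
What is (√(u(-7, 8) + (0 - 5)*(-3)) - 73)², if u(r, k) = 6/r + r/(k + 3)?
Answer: 411373/77 - 584*√5005/77 ≈ 4805.9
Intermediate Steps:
u(r, k) = 6/r + r/(3 + k)
(√(u(-7, 8) + (0 - 5)*(-3)) - 73)² = (√((18 + (-7)² + 6*8)/((-7)*(3 + 8)) + (0 - 5)*(-3)) - 73)² = (√(-⅐*(18 + 49 + 48)/11 - 5*(-3)) - 73)² = (√(-⅐*1/11*115 + 15) - 73)² = (√(-115/77 + 15) - 73)² = (√(1040/77) - 73)² = (4*√5005/77 - 73)² = (-73 + 4*√5005/77)²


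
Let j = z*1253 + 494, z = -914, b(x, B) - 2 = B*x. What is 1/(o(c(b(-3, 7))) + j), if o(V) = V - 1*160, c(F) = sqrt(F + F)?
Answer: -572454/655407164251 - I*sqrt(38)/1310814328502 ≈ -8.7343e-7 - 4.7027e-12*I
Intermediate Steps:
b(x, B) = 2 + B*x
c(F) = sqrt(2)*sqrt(F) (c(F) = sqrt(2*F) = sqrt(2)*sqrt(F))
o(V) = -160 + V (o(V) = V - 160 = -160 + V)
j = -1144748 (j = -914*1253 + 494 = -1145242 + 494 = -1144748)
1/(o(c(b(-3, 7))) + j) = 1/((-160 + sqrt(2)*sqrt(2 + 7*(-3))) - 1144748) = 1/((-160 + sqrt(2)*sqrt(2 - 21)) - 1144748) = 1/((-160 + sqrt(2)*sqrt(-19)) - 1144748) = 1/((-160 + sqrt(2)*(I*sqrt(19))) - 1144748) = 1/((-160 + I*sqrt(38)) - 1144748) = 1/(-1144908 + I*sqrt(38))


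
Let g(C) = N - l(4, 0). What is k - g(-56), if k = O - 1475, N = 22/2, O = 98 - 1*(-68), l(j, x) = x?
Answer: -1320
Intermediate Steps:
O = 166 (O = 98 + 68 = 166)
N = 11 (N = 22*(½) = 11)
g(C) = 11 (g(C) = 11 - 1*0 = 11 + 0 = 11)
k = -1309 (k = 166 - 1475 = -1309)
k - g(-56) = -1309 - 1*11 = -1309 - 11 = -1320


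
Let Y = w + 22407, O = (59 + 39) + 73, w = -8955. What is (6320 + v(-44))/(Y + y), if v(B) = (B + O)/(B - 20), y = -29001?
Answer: -404353/995136 ≈ -0.40633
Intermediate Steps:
O = 171 (O = 98 + 73 = 171)
Y = 13452 (Y = -8955 + 22407 = 13452)
v(B) = (171 + B)/(-20 + B) (v(B) = (B + 171)/(B - 20) = (171 + B)/(-20 + B))
(6320 + v(-44))/(Y + y) = (6320 + (171 - 44)/(-20 - 44))/(13452 - 29001) = (6320 + 127/(-64))/(-15549) = (6320 - 1/64*127)*(-1/15549) = (6320 - 127/64)*(-1/15549) = (404353/64)*(-1/15549) = -404353/995136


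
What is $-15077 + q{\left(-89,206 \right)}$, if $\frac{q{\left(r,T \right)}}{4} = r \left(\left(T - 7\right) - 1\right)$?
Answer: $-85565$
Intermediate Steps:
$q{\left(r,T \right)} = 4 r \left(-8 + T\right)$ ($q{\left(r,T \right)} = 4 r \left(\left(T - 7\right) - 1\right) = 4 r \left(\left(-7 + T\right) - 1\right) = 4 r \left(-8 + T\right)$)
$-15077 + q{\left(-89,206 \right)} = -15077 + 4 \left(-89\right) \left(-8 + 206\right) = -15077 + 4 \left(-89\right) 198 = -15077 - 70488 = -85565$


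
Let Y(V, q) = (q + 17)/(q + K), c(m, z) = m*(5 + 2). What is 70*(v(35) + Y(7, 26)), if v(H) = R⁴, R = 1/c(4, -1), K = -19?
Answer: 18878725/43904 ≈ 430.00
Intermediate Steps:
c(m, z) = 7*m (c(m, z) = m*7 = 7*m)
Y(V, q) = (17 + q)/(-19 + q) (Y(V, q) = (q + 17)/(q - 19) = (17 + q)/(-19 + q))
R = 1/28 (R = 1/(7*4) = 1/28 ≈ 0.035714)
v(H) = 1/614656 (v(H) = (1/28)⁴ = 1/614656)
70*(v(35) + Y(7, 26)) = 70*(1/614656 + (17 + 26)/(-19 + 26)) = 70*(1/614656 + 43/7) = 70*(3775745/614656) = 18878725/43904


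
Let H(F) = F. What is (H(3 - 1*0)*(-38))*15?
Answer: -1710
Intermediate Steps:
(H(3 - 1*0)*(-38))*15 = ((3 - 1*0)*(-38))*15 = ((3 + 0)*(-38))*15 = (3*(-38))*15 = -114*15 = -1710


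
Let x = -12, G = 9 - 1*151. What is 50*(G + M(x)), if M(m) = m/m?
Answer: -7050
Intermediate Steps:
G = -142 (G = 9 - 151 = -142)
M(m) = 1
50*(G + M(x)) = 50*(-142 + 1) = 50*(-141) = -7050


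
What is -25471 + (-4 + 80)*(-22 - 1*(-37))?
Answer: -24331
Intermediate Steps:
-25471 + (-4 + 80)*(-22 - 1*(-37)) = -25471 + 76*(-22 + 37) = -25471 + 76*15 = -25471 + 1140 = -24331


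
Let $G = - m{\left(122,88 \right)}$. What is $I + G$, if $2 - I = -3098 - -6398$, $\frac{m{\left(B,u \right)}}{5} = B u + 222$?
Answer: $-58088$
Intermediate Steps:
$m{\left(B,u \right)} = 1110 + 5 B u$ ($m{\left(B,u \right)} = 5 \left(B u + 222\right) = 5 \left(222 + B u\right) = 1110 + 5 B u$)
$G = -54790$ ($G = - (1110 + 5 \cdot 122 \cdot 88) = - (1110 + 53680) = \left(-1\right) 54790 = -54790$)
$I = -3298$ ($I = 2 - \left(-3098 - -6398\right) = 2 - \left(-3098 + 6398\right) = 2 - 3300 = -3298$)
$I + G = -3298 - 54790 = -58088$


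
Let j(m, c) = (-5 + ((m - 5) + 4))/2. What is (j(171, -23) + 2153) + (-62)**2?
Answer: 12159/2 ≈ 6079.5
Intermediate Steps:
j(m, c) = -3 + m/2 (j(m, c) = (-5 + ((-5 + m) + 4))/2 = (-5 + (-1 + m))/2 = (-6 + m)/2 = -3 + m/2)
(j(171, -23) + 2153) + (-62)**2 = ((-3 + (1/2)*171) + 2153) + (-62)**2 = ((-3 + 171/2) + 2153) + 3844 = (165/2 + 2153) + 3844 = 4471/2 + 3844 = 12159/2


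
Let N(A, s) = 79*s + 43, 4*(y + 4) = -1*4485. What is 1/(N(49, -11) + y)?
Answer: -4/7805 ≈ -0.00051249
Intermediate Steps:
y = -4501/4 (y = -4 + (-1*4485)/4 = -4 + (¼)*(-4485) = -4 - 4485/4 = -4501/4 ≈ -1125.3)
N(A, s) = 43 + 79*s
1/(N(49, -11) + y) = 1/((43 + 79*(-11)) - 4501/4) = 1/((43 - 869) - 4501/4) = 1/(-826 - 4501/4) = 1/(-7805/4) = -4/7805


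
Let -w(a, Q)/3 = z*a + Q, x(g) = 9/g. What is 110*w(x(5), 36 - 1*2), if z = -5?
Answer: -8250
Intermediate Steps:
w(a, Q) = -3*Q + 15*a (w(a, Q) = -3*(-5*a + Q) = -3*(Q - 5*a) = -3*Q + 15*a)
110*w(x(5), 36 - 1*2) = 110*(-3*(36 - 1*2) + 15*(9/5)) = 110*(-3*(36 - 2) + 15*(9*(⅕))) = 110*(-3*34 + 15*(9/5)) = 110*(-102 + 27) = 110*(-75) = -8250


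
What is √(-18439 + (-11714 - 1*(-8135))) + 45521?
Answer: 45521 + I*√22018 ≈ 45521.0 + 148.38*I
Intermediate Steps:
√(-18439 + (-11714 - 1*(-8135))) + 45521 = √(-18439 + (-11714 + 8135)) + 45521 = √(-18439 - 3579) + 45521 = √(-22018) + 45521 = I*√22018 + 45521 = 45521 + I*√22018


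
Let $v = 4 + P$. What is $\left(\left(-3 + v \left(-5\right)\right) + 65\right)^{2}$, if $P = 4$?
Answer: $484$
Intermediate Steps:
$v = 8$ ($v = 4 + 4 = 8$)
$\left(\left(-3 + v \left(-5\right)\right) + 65\right)^{2} = \left(\left(-3 + 8 \left(-5\right)\right) + 65\right)^{2} = \left(\left(-3 - 40\right) + 65\right)^{2} = \left(-43 + 65\right)^{2} = 22^{2} = 484$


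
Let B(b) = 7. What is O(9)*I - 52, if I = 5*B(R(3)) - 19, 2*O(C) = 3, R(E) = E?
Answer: -28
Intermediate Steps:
O(C) = 3/2 (O(C) = (½)*3 = 3/2)
I = 16 (I = 5*7 - 19 = 35 - 19 = 16)
O(9)*I - 52 = (3/2)*16 - 52 = 24 - 52 = -28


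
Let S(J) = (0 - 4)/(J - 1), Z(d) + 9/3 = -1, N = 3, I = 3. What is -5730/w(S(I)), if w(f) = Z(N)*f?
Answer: -2865/4 ≈ -716.25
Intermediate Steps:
Z(d) = -4 (Z(d) = -3 - 1 = -4)
S(J) = -4/(-1 + J)
w(f) = -4*f
-5730/w(S(I)) = -5730/((-(-16)/(-1 + 3))) = -5730/((-(-16)/2)) = -5730/((-4*(-2))) = -5730/8 = -5730*⅛ = -2865/4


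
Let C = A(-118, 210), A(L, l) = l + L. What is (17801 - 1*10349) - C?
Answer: 7360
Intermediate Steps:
A(L, l) = L + l
C = 92 (C = -118 + 210 = 92)
(17801 - 1*10349) - C = (17801 - 1*10349) - 1*92 = (17801 - 10349) - 92 = 7452 - 92 = 7360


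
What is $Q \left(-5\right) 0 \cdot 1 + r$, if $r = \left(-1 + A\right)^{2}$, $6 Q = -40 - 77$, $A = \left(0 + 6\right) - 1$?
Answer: $16$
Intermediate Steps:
$A = 5$ ($A = 6 - 1 = 5$)
$Q = - \frac{39}{2}$ ($Q = \frac{-40 - 77}{6} = \frac{1}{6} \left(-117\right) = - \frac{39}{2} \approx -19.5$)
$r = 16$ ($r = \left(-1 + 5\right)^{2} = 4^{2} = 16$)
$Q \left(-5\right) 0 \cdot 1 + r = - \frac{39 \left(-5\right) 0 \cdot 1}{2} + 16 = - \frac{39 \cdot 0 \cdot 1}{2} + 16 = \left(- \frac{39}{2}\right) 0 + 16 = 0 + 16 = 16$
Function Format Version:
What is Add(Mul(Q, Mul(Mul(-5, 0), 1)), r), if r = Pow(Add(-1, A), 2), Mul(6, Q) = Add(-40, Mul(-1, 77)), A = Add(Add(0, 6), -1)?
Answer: 16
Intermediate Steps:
A = 5 (A = Add(6, -1) = 5)
Q = Rational(-39, 2) (Q = Mul(Rational(1, 6), Add(-40, Mul(-1, 77))) = Mul(Rational(1, 6), Add(-40, -77)) = Mul(Rational(1, 6), -117) = Rational(-39, 2) ≈ -19.500)
r = 16 (r = Pow(Add(-1, 5), 2) = Pow(4, 2) = 16)
Add(Mul(Q, Mul(Mul(-5, 0), 1)), r) = Add(Mul(Rational(-39, 2), Mul(Mul(-5, 0), 1)), 16) = Add(Mul(Rational(-39, 2), Mul(0, 1)), 16) = Add(Mul(Rational(-39, 2), 0), 16) = Add(0, 16) = 16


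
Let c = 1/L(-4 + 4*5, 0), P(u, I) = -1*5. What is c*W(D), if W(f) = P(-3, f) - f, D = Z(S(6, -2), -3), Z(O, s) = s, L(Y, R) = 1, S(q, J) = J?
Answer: -2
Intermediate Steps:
P(u, I) = -5
D = -3
W(f) = -5 - f
c = 1 (c = 1/1 = 1)
c*W(D) = 1*(-5 - 1*(-3)) = 1*(-5 + 3) = 1*(-2) = -2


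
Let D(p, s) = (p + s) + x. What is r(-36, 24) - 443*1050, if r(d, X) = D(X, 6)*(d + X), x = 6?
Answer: -465582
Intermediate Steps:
D(p, s) = 6 + p + s (D(p, s) = (p + s) + 6 = 6 + p + s)
r(d, X) = (12 + X)*(X + d) (r(d, X) = (6 + X + 6)*(d + X) = (12 + X)*(X + d))
r(-36, 24) - 443*1050 = (12 + 24)*(24 - 36) - 443*1050 = 36*(-12) - 465150 = -432 - 465150 = -465582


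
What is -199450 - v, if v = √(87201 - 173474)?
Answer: -199450 - 11*I*√713 ≈ -1.9945e+5 - 293.72*I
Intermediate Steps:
v = 11*I*√713 (v = √(-86273) = 11*I*√713 ≈ 293.72*I)
-199450 - v = -199450 - 11*I*√713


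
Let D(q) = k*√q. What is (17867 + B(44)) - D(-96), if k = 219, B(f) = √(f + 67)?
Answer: 17867 + √111 - 876*I*√6 ≈ 17878.0 - 2145.8*I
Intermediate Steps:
B(f) = √(67 + f)
D(q) = 219*√q
(17867 + B(44)) - D(-96) = (17867 + √(67 + 44)) - 219*√(-96) = (17867 + √111) - 219*4*I*√6 = (17867 + √111) - 876*I*√6 = 17867 + √111 - 876*I*√6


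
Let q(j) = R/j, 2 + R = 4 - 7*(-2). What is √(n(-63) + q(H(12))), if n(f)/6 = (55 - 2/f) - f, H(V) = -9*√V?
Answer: 2*√(702702 - 294*√3)/63 ≈ 26.602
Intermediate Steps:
R = 16 (R = -2 + (4 - 7*(-2)) = -2 + (4 + 14) = -2 + 18 = 16)
n(f) = 330 - 12/f - 6*f (n(f) = 6*((55 - 2/f) - f) = 6*(55 - f - 2/f) = 330 - 12/f - 6*f)
q(j) = 16/j
√(n(-63) + q(H(12))) = √((330 - 12/(-63) - 6*(-63)) + 16/((-18*√3))) = √((330 - 12*(-1/63) + 378) + 16/((-18*√3))) = √((330 + 4/21 + 378) + 16/((-18*√3))) = √(14872/21 + 16*(-√3/54)) = √(14872/21 - 8*√3/27)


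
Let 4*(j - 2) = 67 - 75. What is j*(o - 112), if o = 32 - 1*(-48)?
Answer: 0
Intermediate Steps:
j = 0 (j = 2 + (67 - 75)/4 = 2 + (1/4)*(-8) = 2 - 2 = 0)
o = 80 (o = 32 + 48 = 80)
j*(o - 112) = 0*(80 - 112) = 0*(-32) = 0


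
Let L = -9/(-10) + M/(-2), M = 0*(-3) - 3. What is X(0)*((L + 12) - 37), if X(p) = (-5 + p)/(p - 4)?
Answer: -113/4 ≈ -28.250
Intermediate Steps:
M = -3 (M = 0 - 3 = -3)
L = 12/5 (L = -9/(-10) - 3/(-2) = -9*(-⅒) - 3*(-½) = 9/10 + 3/2 = 12/5 ≈ 2.4000)
X(p) = (-5 + p)/(-4 + p)
X(0)*((L + 12) - 37) = ((-5 + 0)/(-4 + 0))*((12/5 + 12) - 37) = (-5/(-4))*(72/5 - 37) = -¼*(-5)*(-113/5) = (5/4)*(-113/5) = -113/4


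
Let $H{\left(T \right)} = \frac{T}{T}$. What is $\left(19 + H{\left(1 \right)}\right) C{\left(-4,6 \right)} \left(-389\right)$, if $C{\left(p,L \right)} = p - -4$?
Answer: $0$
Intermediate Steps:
$H{\left(T \right)} = 1$
$C{\left(p,L \right)} = 4 + p$ ($C{\left(p,L \right)} = p + 4 = 4 + p$)
$\left(19 + H{\left(1 \right)}\right) C{\left(-4,6 \right)} \left(-389\right) = \left(19 + 1\right) \left(4 - 4\right) \left(-389\right) = 20 \cdot 0 \left(-389\right) = 0 \left(-389\right) = 0$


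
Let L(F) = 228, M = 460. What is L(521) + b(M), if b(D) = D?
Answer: 688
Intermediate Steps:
L(521) + b(M) = 228 + 460 = 688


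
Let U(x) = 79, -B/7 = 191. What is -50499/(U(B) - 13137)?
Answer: 50499/13058 ≈ 3.8673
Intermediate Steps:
B = -1337 (B = -7*191 = -1337)
-50499/(U(B) - 13137) = -50499/(79 - 13137) = -50499/(-13058) = -50499*(-1/13058) = 50499/13058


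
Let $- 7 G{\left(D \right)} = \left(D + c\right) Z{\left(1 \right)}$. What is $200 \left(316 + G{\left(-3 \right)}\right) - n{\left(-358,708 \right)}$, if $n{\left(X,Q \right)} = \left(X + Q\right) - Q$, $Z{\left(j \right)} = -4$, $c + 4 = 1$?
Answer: $\frac{440106}{7} \approx 62872.0$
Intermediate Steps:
$c = -3$ ($c = -4 + 1 = -3$)
$G{\left(D \right)} = - \frac{12}{7} + \frac{4 D}{7}$ ($G{\left(D \right)} = - \frac{\left(D - 3\right) \left(-4\right)}{7} = - \frac{\left(-3 + D\right) \left(-4\right)}{7} = - \frac{12 - 4 D}{7} = - \frac{12}{7} + \frac{4 D}{7}$)
$n{\left(X,Q \right)} = X$ ($n{\left(X,Q \right)} = \left(Q + X\right) - Q = X$)
$200 \left(316 + G{\left(-3 \right)}\right) - n{\left(-358,708 \right)} = 200 \left(316 + \left(- \frac{12}{7} + \frac{4}{7} \left(-3\right)\right)\right) - -358 = 200 \left(316 - \frac{24}{7}\right) + 358 = 200 \cdot \frac{2188}{7} + 358 = \frac{437600}{7} + 358 = \frac{440106}{7}$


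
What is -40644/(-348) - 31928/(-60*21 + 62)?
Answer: 2491769/17371 ≈ 143.44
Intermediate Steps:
-40644/(-348) - 31928/(-60*21 + 62) = -40644*(-1/348) - 31928/(-1260 + 62) = 3387/29 - 31928/(-1198) = 3387/29 - 31928*(-1/1198) = 3387/29 + 15964/599 = 2491769/17371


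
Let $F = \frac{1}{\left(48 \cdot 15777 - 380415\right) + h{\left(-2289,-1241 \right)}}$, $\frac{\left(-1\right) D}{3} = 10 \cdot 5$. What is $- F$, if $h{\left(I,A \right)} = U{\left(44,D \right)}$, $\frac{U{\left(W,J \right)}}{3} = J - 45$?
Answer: $- \frac{1}{376296} \approx -2.6575 \cdot 10^{-6}$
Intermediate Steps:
$D = -150$ ($D = - 3 \cdot 10 \cdot 5 = \left(-3\right) 50 = -150$)
$U{\left(W,J \right)} = -135 + 3 J$ ($U{\left(W,J \right)} = 3 \left(J - 45\right) = 3 \left(-45 + J\right) = -135 + 3 J$)
$h{\left(I,A \right)} = -585$ ($h{\left(I,A \right)} = -135 + 3 \left(-150\right) = -135 - 450 = -585$)
$F = \frac{1}{376296}$ ($F = \frac{1}{\left(48 \cdot 15777 - 380415\right) - 585} = \frac{1}{\left(757296 - 380415\right) - 585} = \frac{1}{376881 - 585} = \frac{1}{376296} \approx 2.6575 \cdot 10^{-6}$)
$- F = \left(-1\right) \frac{1}{376296} = - \frac{1}{376296}$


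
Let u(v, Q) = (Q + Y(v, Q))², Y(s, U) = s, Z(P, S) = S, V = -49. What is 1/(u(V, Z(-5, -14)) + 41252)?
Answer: 1/45221 ≈ 2.2114e-5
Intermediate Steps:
u(v, Q) = (Q + v)²
1/(u(V, Z(-5, -14)) + 41252) = 1/((-14 - 49)² + 41252) = 1/((-63)² + 41252) = 1/(3969 + 41252) = 1/45221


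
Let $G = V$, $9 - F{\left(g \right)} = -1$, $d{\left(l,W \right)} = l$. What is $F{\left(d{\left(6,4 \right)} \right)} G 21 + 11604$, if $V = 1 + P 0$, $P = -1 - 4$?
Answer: $11814$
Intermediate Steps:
$P = -5$ ($P = -1 - 4 = -5$)
$V = 1$ ($V = 1 - 0 = 1 + 0 = 1$)
$F{\left(g \right)} = 10$ ($F{\left(g \right)} = 9 - -1 = 9 + 1 = 10$)
$G = 1$
$F{\left(d{\left(6,4 \right)} \right)} G 21 + 11604 = 10 \cdot 1 \cdot 21 + 11604 = 10 \cdot 21 + 11604 = 210 + 11604 = 11814$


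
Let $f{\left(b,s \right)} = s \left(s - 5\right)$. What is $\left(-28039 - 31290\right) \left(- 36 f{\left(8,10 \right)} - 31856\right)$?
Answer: $1996776824$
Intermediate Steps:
$f{\left(b,s \right)} = s \left(-5 + s\right)$
$\left(-28039 - 31290\right) \left(- 36 f{\left(8,10 \right)} - 31856\right) = \left(-28039 - 31290\right) \left(- 36 \cdot 10 \left(-5 + 10\right) - 31856\right) = - 59329 \left(- 36 \cdot 10 \cdot 5 - 31856\right) = - 59329 \left(\left(-36\right) 50 - 31856\right) = - 59329 \left(-1800 - 31856\right) = \left(-59329\right) \left(-33656\right) = 1996776824$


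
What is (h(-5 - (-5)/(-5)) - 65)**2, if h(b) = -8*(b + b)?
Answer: 961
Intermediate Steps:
h(b) = -16*b
(h(-5 - (-5)/(-5)) - 65)**2 = (-16*(-5 - (-5)/(-5)) - 65)**2 = (-16*(-5 - (-5)*(-1)/5) - 65)**2 = (-16*(-5 - 1*1) - 65)**2 = (-16*(-5 - 1) - 65)**2 = (-16*(-6) - 65)**2 = (96 - 65)**2 = 31**2 = 961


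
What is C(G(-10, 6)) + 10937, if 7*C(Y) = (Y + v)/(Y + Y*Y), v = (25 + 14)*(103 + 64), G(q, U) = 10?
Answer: 766183/70 ≈ 10945.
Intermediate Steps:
v = 6513 (v = 39*167 = 6513)
C(Y) = (6513 + Y)/(7*(Y + Y²)) (C(Y) = ((Y + 6513)/(Y + Y*Y))/7 = ((6513 + Y)/(Y + Y²))/7 = (6513 + Y)/(7*(Y + Y²)))
C(G(-10, 6)) + 10937 = (⅐)*(6513 + 10)/(10*(1 + 10)) + 10937 = (⅐)*(⅒)*6523/11 + 10937 = (⅐)*(⅒)*(1/11)*6523 + 10937 = 593/70 + 10937 = 766183/70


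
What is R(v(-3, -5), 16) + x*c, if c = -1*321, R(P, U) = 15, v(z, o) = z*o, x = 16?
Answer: -5121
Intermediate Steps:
v(z, o) = o*z
c = -321
R(v(-3, -5), 16) + x*c = 15 + 16*(-321) = 15 - 5136 = -5121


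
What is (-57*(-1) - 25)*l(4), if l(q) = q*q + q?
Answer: 640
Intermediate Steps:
l(q) = q + q² (l(q) = q² + q = q + q²)
(-57*(-1) - 25)*l(4) = (-57*(-1) - 25)*(4*(1 + 4)) = (57 - 25)*(4*5) = 32*20 = 640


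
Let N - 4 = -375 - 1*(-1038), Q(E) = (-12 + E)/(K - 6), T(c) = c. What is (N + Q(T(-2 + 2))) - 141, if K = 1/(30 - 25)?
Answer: 15314/29 ≈ 528.07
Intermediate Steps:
K = ⅕ (K = 1/5 = ⅕ ≈ 0.20000)
Q(E) = 60/29 - 5*E/29 (Q(E) = (-12 + E)/(⅕ - 6) = (-12 + E)/(-29/5) = (-12 + E)*(-5/29) = 60/29 - 5*E/29)
N = 667 (N = 4 + (-375 - 1*(-1038)) = 4 + (-375 + 1038) = 4 + 663 = 667)
(N + Q(T(-2 + 2))) - 141 = (667 + (60/29 - 5*(-2 + 2)/29)) - 141 = (667 + (60/29 - 5/29*0)) - 141 = (667 + (60/29 + 0)) - 141 = (667 + 60/29) - 141 = 19403/29 - 141 = 15314/29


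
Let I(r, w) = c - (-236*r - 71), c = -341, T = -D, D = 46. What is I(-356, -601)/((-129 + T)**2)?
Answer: -84286/30625 ≈ -2.7522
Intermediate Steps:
T = -46 (T = -1*46 = -46)
I(r, w) = -270 + 236*r (I(r, w) = -341 - (-236*r - 71) = -341 - (-71 - 236*r) = -341 + (71 + 236*r) = -270 + 236*r)
I(-356, -601)/((-129 + T)**2) = (-270 + 236*(-356))/((-129 - 46)**2) = (-270 - 84016)/((-175)**2) = -84286/30625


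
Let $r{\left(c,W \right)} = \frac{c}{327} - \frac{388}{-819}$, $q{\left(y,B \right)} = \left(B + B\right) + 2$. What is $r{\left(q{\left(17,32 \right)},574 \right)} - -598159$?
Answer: $\frac{53398312399}{89271} \approx 5.9816 \cdot 10^{5}$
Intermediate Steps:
$q{\left(y,B \right)} = 2 + 2 B$ ($q{\left(y,B \right)} = 2 B + 2 = 2 + 2 B$)
$r{\left(c,W \right)} = \frac{388}{819} + \frac{c}{327}$ ($r{\left(c,W \right)} = c \frac{1}{327} - - \frac{388}{819} = \frac{c}{327} + \frac{388}{819} = \frac{388}{819} + \frac{c}{327}$)
$r{\left(q{\left(17,32 \right)},574 \right)} - -598159 = \left(\frac{388}{819} + \frac{2 + 2 \cdot 32}{327}\right) - -598159 = \left(\frac{388}{819} + \frac{2 + 64}{327}\right) + 598159 = \left(\frac{388}{819} + \frac{1}{327} \cdot 66\right) + 598159 = \left(\frac{388}{819} + \frac{22}{109}\right) + 598159 = \frac{60310}{89271} + 598159 = \frac{53398312399}{89271}$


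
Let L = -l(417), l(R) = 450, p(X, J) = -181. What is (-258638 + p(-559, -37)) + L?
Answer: -259269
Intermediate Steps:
L = -450 (L = -1*450 = -450)
(-258638 + p(-559, -37)) + L = (-258638 - 181) - 450 = -258819 - 450 = -259269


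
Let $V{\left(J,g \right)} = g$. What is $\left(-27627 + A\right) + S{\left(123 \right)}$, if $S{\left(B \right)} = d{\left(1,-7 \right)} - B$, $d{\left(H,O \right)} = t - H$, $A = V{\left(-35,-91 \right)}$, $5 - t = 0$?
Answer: $-27837$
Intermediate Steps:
$t = 5$ ($t = 5 - 0 = 5 + 0 = 5$)
$A = -91$
$d{\left(H,O \right)} = 5 - H$
$S{\left(B \right)} = 4 - B$ ($S{\left(B \right)} = \left(5 - 1\right) - B = 4 - B$)
$\left(-27627 + A\right) + S{\left(123 \right)} = \left(-27627 - 91\right) + \left(4 - 123\right) = -27718 + \left(4 - 123\right) = -27718 - 119 = -27837$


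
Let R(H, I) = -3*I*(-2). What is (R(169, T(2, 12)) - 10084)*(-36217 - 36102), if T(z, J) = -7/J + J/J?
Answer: 1458167997/2 ≈ 7.2908e+8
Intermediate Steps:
T(z, J) = 1 - 7/J (T(z, J) = -7/J + 1 = 1 - 7/J)
R(H, I) = 6*I
(R(169, T(2, 12)) - 10084)*(-36217 - 36102) = (6*((-7 + 12)/12) - 10084)*(-36217 - 36102) = (6*((1/12)*5) - 10084)*(-72319) = (6*(5/12) - 10084)*(-72319) = (5/2 - 10084)*(-72319) = -20163/2*(-72319) = 1458167997/2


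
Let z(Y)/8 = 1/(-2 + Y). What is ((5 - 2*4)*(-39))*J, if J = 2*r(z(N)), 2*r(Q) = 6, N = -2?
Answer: 702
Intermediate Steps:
z(Y) = 8/(-2 + Y)
r(Q) = 3 (r(Q) = (1/2)*6 = 3)
J = 6 (J = 2*3 = 6)
((5 - 2*4)*(-39))*J = ((5 - 2*4)*(-39))*6 = ((5 - 8)*(-39))*6 = -3*(-39)*6 = 117*6 = 702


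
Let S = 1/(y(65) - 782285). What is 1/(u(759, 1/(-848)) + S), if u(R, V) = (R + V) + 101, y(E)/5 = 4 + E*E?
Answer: 161361680/138770854303 ≈ 0.0011628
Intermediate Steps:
y(E) = 20 + 5*E**2 (y(E) = 5*(4 + E*E) = 5*(4 + E**2) = 20 + 5*E**2)
u(R, V) = 101 + R + V
S = -1/761140 (S = 1/((20 + 5*65**2) - 782285) = 1/((20 + 5*4225) - 782285) = 1/((20 + 21125) - 782285) = 1/(21145 - 782285) = 1/(-761140) = -1/761140 ≈ -1.3138e-6)
1/(u(759, 1/(-848)) + S) = 1/((101 + 759 + 1/(-848)) - 1/761140) = 1/((101 + 759 - 1/848) - 1/761140) = 1/(729279/848 - 1/761140) = 1/(138770854303/161361680) = 161361680/138770854303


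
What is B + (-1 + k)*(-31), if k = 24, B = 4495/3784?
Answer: -2693497/3784 ≈ -711.81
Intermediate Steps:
B = 4495/3784 (B = 4495*(1/3784) = 4495/3784 ≈ 1.1879)
B + (-1 + k)*(-31) = 4495/3784 + (-1 + 24)*(-31) = 4495/3784 + 23*(-31) = 4495/3784 - 713 = -2693497/3784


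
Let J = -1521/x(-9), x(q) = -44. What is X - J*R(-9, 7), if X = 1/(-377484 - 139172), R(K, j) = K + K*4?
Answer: 8840629969/5683216 ≈ 1555.6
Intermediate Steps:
R(K, j) = 5*K (R(K, j) = K + 4*K = 5*K)
J = 1521/44 (J = -1521/(-44) = -1521*(-1/44) = 1521/44 ≈ 34.568)
X = -1/516656 (X = 1/(-516656) = -1/516656 ≈ -1.9355e-6)
X - J*R(-9, 7) = -1/516656 - 1521*5*(-9)/44 = -1/516656 - 1521*(-45)/44 = -1/516656 - 1*(-68445/44) = -1/516656 + 68445/44 = 8840629969/5683216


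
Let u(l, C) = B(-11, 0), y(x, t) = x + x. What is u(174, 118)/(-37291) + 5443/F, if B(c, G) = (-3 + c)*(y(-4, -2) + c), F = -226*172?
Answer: -213314865/1449575752 ≈ -0.14716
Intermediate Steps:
y(x, t) = 2*x
F = -38872
B(c, G) = (-8 + c)*(-3 + c) (B(c, G) = (-3 + c)*(2*(-4) + c) = (-3 + c)*(-8 + c) = (-8 + c)*(-3 + c))
u(l, C) = 266 (u(l, C) = 24 + (-11)² - 11*(-11) = 24 + 121 + 121 = 266)
u(174, 118)/(-37291) + 5443/F = 266/(-37291) + 5443/(-38872) = 266*(-1/37291) + 5443*(-1/38872) = -266/37291 - 5443/38872 = -213314865/1449575752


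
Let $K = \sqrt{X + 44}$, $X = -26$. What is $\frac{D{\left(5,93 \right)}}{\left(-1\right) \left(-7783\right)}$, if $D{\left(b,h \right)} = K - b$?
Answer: $- \frac{5}{7783} + \frac{3 \sqrt{2}}{7783} \approx -9.7309 \cdot 10^{-5}$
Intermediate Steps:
$K = 3 \sqrt{2}$ ($K = \sqrt{-26 + 44} = \sqrt{18} = 3 \sqrt{2} \approx 4.2426$)
$D{\left(b,h \right)} = - b + 3 \sqrt{2}$ ($D{\left(b,h \right)} = 3 \sqrt{2} - b = - b + 3 \sqrt{2}$)
$\frac{D{\left(5,93 \right)}}{\left(-1\right) \left(-7783\right)} = \frac{\left(-1\right) 5 + 3 \sqrt{2}}{\left(-1\right) \left(-7783\right)} = \frac{-5 + 3 \sqrt{2}}{7783} = \left(-5 + 3 \sqrt{2}\right) \frac{1}{7783} = - \frac{5}{7783} + \frac{3 \sqrt{2}}{7783}$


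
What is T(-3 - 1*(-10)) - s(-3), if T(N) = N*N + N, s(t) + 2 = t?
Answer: 61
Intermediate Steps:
s(t) = -2 + t
T(N) = N + N² (T(N) = N² + N = N + N²)
T(-3 - 1*(-10)) - s(-3) = (-3 - 1*(-10))*(1 + (-3 - 1*(-10))) - (-2 - 3) = (-3 + 10)*(1 + (-3 + 10)) - 1*(-5) = 7*(1 + 7) + 5 = 7*8 + 5 = 56 + 5 = 61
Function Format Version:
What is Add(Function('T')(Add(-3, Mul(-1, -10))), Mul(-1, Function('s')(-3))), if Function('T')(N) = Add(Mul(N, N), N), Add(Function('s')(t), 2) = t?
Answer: 61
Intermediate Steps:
Function('s')(t) = Add(-2, t)
Function('T')(N) = Add(N, Pow(N, 2)) (Function('T')(N) = Add(Pow(N, 2), N) = Add(N, Pow(N, 2)))
Add(Function('T')(Add(-3, Mul(-1, -10))), Mul(-1, Function('s')(-3))) = Add(Mul(Add(-3, Mul(-1, -10)), Add(1, Add(-3, Mul(-1, -10)))), Mul(-1, Add(-2, -3))) = Add(Mul(Add(-3, 10), Add(1, Add(-3, 10))), Mul(-1, -5)) = Add(Mul(7, Add(1, 7)), 5) = Add(Mul(7, 8), 5) = Add(56, 5) = 61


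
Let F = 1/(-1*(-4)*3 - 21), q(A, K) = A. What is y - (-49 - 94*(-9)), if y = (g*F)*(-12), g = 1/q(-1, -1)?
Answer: -2395/3 ≈ -798.33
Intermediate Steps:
g = -1 (g = 1/(-1) = -1)
F = -⅑ (F = 1/(4*3 - 21) = 1/(12 - 21) = 1/(-9) = -⅑ ≈ -0.11111)
y = -4/3 (y = -1*(-⅑)*(-12) = (⅑)*(-12) = -4/3 ≈ -1.3333)
y - (-49 - 94*(-9)) = -4/3 - (-49 - 94*(-9)) = -4/3 - (-49 + 846) = -4/3 - 1*797 = -4/3 - 797 = -2395/3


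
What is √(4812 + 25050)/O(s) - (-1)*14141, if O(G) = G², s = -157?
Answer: 14141 + 3*√3318/24649 ≈ 14141.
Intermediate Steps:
√(4812 + 25050)/O(s) - (-1)*14141 = √(4812 + 25050)/((-157)²) - (-1)*14141 = √29862/24649 - 1*(-14141) = (3*√3318)*(1/24649) + 14141 = 3*√3318/24649 + 14141 = 14141 + 3*√3318/24649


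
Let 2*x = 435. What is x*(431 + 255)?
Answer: 149205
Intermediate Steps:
x = 435/2 (x = (1/2)*435 = 435/2 ≈ 217.50)
x*(431 + 255) = 435*(431 + 255)/2 = (435/2)*686 = 149205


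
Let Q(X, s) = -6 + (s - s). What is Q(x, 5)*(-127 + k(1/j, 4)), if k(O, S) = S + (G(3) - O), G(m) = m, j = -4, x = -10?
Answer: 1437/2 ≈ 718.50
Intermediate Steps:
Q(X, s) = -6 (Q(X, s) = -6 + 0 = -6)
k(O, S) = 3 + S - O (k(O, S) = S + (3 - O) = 3 + S - O)
Q(x, 5)*(-127 + k(1/j, 4)) = -6*(-127 + (3 + 4 - 1/(-4))) = -6*(-127 + (3 + 4 - 1*(-¼))) = -6*(-127 + (3 + 4 + ¼)) = -6*(-127 + 29/4) = -6*(-479/4) = 1437/2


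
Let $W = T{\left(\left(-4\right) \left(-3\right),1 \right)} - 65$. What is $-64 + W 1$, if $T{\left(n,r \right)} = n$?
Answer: $-117$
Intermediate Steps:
$W = -53$ ($W = \left(-4\right) \left(-3\right) - 65 = 12 - 65 = -53$)
$-64 + W 1 = -64 - 53 = -117$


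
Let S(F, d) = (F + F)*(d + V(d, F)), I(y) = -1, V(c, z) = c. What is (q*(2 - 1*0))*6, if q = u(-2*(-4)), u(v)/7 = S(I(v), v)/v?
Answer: -336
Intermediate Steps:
S(F, d) = 4*F*d (S(F, d) = (F + F)*(d + d) = (2*F)*(2*d) = 4*F*d)
u(v) = -28 (u(v) = 7*((4*(-1)*v)/v) = 7*((-4*v)/v) = 7*(-4) = -28)
q = -28
(q*(2 - 1*0))*6 = -28*(2 - 1*0)*6 = -28*(2 + 0)*6 = -28*2*6 = -56*6 = -336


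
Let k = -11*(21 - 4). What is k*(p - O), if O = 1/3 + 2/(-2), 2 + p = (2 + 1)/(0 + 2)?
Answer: -187/6 ≈ -31.167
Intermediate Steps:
p = -½ (p = -2 + (2 + 1)/(0 + 2) = -2 + 3/2 = -½ ≈ -0.50000)
O = -⅔ (O = 1*(⅓) + 2*(-½) = ⅓ - 1 = -⅔ ≈ -0.66667)
k = -187 (k = -11*17 = -187)
k*(p - O) = -187*(-½ - 1*(-⅔)) = -187*(-½ + ⅔) = -187*⅙ = -187/6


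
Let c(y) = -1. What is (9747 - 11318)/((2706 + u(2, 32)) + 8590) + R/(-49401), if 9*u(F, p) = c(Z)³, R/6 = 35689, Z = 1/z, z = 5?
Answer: -7489328527/1674084621 ≈ -4.4737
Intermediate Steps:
Z = ⅕ (Z = 1/5 = ⅕ ≈ 0.20000)
R = 214134 (R = 6*35689 = 214134)
u(F, p) = -⅑ (u(F, p) = (⅑)*(-1)³ = (⅑)*(-1) = -⅑)
(9747 - 11318)/((2706 + u(2, 32)) + 8590) + R/(-49401) = (9747 - 11318)/((2706 - ⅑) + 8590) + 214134/(-49401) = -1571/(24353/9 + 8590) + 214134*(-1/49401) = -1571/101663/9 - 71378/16467 = -1571*9/101663 - 71378/16467 = -14139/101663 - 71378/16467 = -7489328527/1674084621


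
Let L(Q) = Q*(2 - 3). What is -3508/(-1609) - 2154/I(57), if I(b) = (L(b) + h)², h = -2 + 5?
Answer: 1127257/781974 ≈ 1.4416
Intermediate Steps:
L(Q) = -Q (L(Q) = Q*(-1) = -Q)
h = 3
I(b) = (3 - b)² (I(b) = (-b + 3)² = (3 - b)²)
-3508/(-1609) - 2154/I(57) = -3508/(-1609) - 2154/(-3 + 57)² = -3508*(-1/1609) - 2154/(54²) = 3508/1609 - 2154/2916 = 3508/1609 - 2154*1/2916 = 3508/1609 - 359/486 = 1127257/781974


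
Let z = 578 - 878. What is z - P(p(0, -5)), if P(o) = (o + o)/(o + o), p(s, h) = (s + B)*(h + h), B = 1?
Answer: -301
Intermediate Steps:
p(s, h) = 2*h*(1 + s) (p(s, h) = (s + 1)*(h + h) = (1 + s)*(2*h) = 2*h*(1 + s))
P(o) = 1 (P(o) = (2*o)/((2*o)) = (2*o)*(1/(2*o)) = 1)
z = -300
z - P(p(0, -5)) = -300 - 1*1 = -300 - 1 = -301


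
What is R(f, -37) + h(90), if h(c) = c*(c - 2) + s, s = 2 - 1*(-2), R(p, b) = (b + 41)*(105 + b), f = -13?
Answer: 8196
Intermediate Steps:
R(p, b) = (41 + b)*(105 + b)
s = 4 (s = 2 + 2 = 4)
h(c) = 4 + c*(-2 + c) (h(c) = c*(c - 2) + 4 = c*(-2 + c) + 4 = 4 + c*(-2 + c))
R(f, -37) + h(90) = (4305 + (-37)² + 146*(-37)) + (4 + 90² - 2*90) = (4305 + 1369 - 5402) + (4 + 8100 - 180) = 272 + 7924 = 8196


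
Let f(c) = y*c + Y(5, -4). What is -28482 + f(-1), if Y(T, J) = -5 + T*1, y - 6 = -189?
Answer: -28299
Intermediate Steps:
y = -183 (y = 6 - 189 = -183)
Y(T, J) = -5 + T
f(c) = -183*c (f(c) = -183*c + (-5 + 5) = -183*c + 0 = -183*c)
-28482 + f(-1) = -28482 - 183*(-1) = -28482 + 183 = -28299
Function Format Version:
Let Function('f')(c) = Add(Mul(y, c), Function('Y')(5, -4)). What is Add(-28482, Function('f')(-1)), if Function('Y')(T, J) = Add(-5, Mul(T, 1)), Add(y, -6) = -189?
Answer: -28299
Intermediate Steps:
y = -183 (y = Add(6, -189) = -183)
Function('Y')(T, J) = Add(-5, T)
Function('f')(c) = Mul(-183, c) (Function('f')(c) = Add(Mul(-183, c), Add(-5, 5)) = Add(Mul(-183, c), 0) = Mul(-183, c))
Add(-28482, Function('f')(-1)) = Add(-28482, Mul(-183, -1)) = Add(-28482, 183) = -28299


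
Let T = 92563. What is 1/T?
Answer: 1/92563 ≈ 1.0803e-5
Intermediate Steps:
1/T = 1/92563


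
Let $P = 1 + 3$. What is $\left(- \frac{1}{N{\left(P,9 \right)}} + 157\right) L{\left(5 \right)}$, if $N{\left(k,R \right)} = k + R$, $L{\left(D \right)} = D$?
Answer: $\frac{10200}{13} \approx 784.62$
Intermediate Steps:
$P = 4$
$N{\left(k,R \right)} = R + k$
$\left(- \frac{1}{N{\left(P,9 \right)}} + 157\right) L{\left(5 \right)} = \left(- \frac{1}{9 + 4} + 157\right) 5 = \left(- \frac{1}{13} + 157\right) 5 = \frac{2040}{13} \cdot 5 = \frac{10200}{13}$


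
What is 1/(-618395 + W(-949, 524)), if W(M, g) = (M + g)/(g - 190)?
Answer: -334/206544355 ≈ -1.6171e-6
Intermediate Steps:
W(M, g) = (M + g)/(-190 + g)
1/(-618395 + W(-949, 524)) = 1/(-618395 + (-949 + 524)/(-190 + 524)) = 1/(-618395 - 425/334) = 1/(-206544355/334) = -334/206544355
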